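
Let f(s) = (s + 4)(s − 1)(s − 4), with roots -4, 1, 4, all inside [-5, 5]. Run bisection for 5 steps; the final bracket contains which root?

f(0) = 16 > 0, so the root lies in [-5, 0]
f(-2.5) = 34.125 > 0, so the root lies in [-5, -2.5]
f(-3.75) = 9.203125 > 0, so the root lies in [-5, -3.75]
f(-4.375) = -16.8809 < 0, so the root lies in [-4.375, -3.75]
f(-4.0625) = -2.551 < 0, so the root lies in [-4.0625, -3.75]

-4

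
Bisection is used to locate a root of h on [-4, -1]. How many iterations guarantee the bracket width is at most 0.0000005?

Width after n steps is 3/2^n. Need 2^n ≥ 3/0.0000005 = 6000000.
2^22 = 4194304 < 6000000 ≤ 2^23 = 8388608, so n = 23.

23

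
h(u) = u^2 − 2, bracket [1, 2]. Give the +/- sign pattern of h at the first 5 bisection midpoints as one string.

midpoint 1.5: h = 0.25 > 0 → [1, 1.5]
midpoint 1.25: h = -0.4375 < 0 → [1.25, 1.5]
midpoint 1.375: h = -0.109375 < 0 → [1.375, 1.5]
midpoint 1.4375: h = 0.0664 > 0 → [1.375, 1.4375]
midpoint 1.40625: h = -0.0225 < 0 → [1.40625, 1.4375]

+--+-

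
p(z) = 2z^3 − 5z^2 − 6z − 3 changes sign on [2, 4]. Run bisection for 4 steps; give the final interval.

[3.375, 3.5]

p(3) = -12 < 0, so the root lies in [3, 4]
p(3.5) = 0.5 > 0, so the root lies in [3, 3.5]
p(3.25) = -6.65625 < 0, so the root lies in [3.25, 3.5]
p(3.375) = -3.3164 < 0, so the root lies in [3.375, 3.5]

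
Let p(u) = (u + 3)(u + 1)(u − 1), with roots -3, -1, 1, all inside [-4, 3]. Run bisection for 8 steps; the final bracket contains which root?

m = -0.5, p(m) = -1.875 (−); new bracket [-0.5, 3]
m = 1.25, p(m) = 2.390625 (+); new bracket [-0.5, 1.25]
m = 0.375, p(m) = -2.900391 (−); new bracket [0.375, 1.25]
m = 0.8125, p(m) = -1.2957 (−); new bracket [0.8125, 1.25]
m = 1.03125, p(m) = 0.2559 (+); new bracket [0.8125, 1.03125]
m = 0.921875, p(m) = -0.5889 (−); new bracket [0.921875, 1.03125]
m = 0.9765625, p(m) = -0.1842 (−); new bracket [0.9765625, 1.03125]
m = 1.00390625, p(m) = 0.0313 (+); new bracket [0.9765625, 1.00390625]

1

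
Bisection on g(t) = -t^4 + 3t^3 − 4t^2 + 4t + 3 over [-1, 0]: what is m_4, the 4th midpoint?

-0.4375

m = -0.5, g(m) = -0.4375 (−); new bracket [-0.5, 0]
m = -0.25, g(m) = 1.699219 (+); new bracket [-0.5, -0.25]
m = -0.375, g(m) = 0.759521 (+); new bracket [-0.5, -0.375]
m = -0.4375, g(m) = 0.1965 (+); new bracket [-0.5, -0.4375]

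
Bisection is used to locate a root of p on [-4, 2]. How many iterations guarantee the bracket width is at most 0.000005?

21

Width after n steps is 6/2^n. Need 2^n ≥ 6/0.000005 = 1200000.
2^20 = 1048576 < 1200000 ≤ 2^21 = 2097152, so n = 21.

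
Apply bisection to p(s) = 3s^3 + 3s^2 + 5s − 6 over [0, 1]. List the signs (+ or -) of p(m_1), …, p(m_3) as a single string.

s = 0.5 gives p = -2.375, negative; keep [0.5, 1]
s = 0.75 gives p = 0.703125, positive; keep [0.5, 0.75]
s = 0.625 gives p = -0.970703, negative; keep [0.625, 0.75]

-+-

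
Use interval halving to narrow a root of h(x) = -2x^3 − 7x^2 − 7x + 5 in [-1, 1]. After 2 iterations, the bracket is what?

midpoint 0: h = 5 > 0 → [0, 1]
midpoint 0.5: h = -0.5 < 0 → [0, 0.5]

[0, 0.5]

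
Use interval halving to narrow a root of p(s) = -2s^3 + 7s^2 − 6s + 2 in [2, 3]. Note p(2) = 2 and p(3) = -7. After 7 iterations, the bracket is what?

[2.4375, 2.4453125]

midpoint 2.5: p = -0.5 < 0 → [2, 2.5]
midpoint 2.25: p = 1.15625 > 0 → [2.25, 2.5]
midpoint 2.375: p = 0.441406 > 0 → [2.375, 2.5]
midpoint 2.4375: p = 0.0005 > 0 → [2.4375, 2.5]
midpoint 2.46875: p = -0.2421 < 0 → [2.4375, 2.46875]
midpoint 2.453125: p = -0.1189 < 0 → [2.4375, 2.453125]
midpoint 2.4453125: p = -0.0588 < 0 → [2.4375, 2.4453125]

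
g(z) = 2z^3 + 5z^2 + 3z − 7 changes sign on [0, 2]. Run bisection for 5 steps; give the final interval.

[0.8125, 0.875]

m = 1, g(m) = 3 (+); new bracket [0, 1]
m = 0.5, g(m) = -4 (−); new bracket [0.5, 1]
m = 0.75, g(m) = -1.09375 (−); new bracket [0.75, 1]
m = 0.875, g(m) = 0.793 (+); new bracket [0.75, 0.875]
m = 0.8125, g(m) = -0.189 (−); new bracket [0.8125, 0.875]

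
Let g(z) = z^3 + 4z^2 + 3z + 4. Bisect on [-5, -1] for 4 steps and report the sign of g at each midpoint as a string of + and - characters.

+--+

z = -3 gives g = 4, positive; keep [-5, -3]
z = -4 gives g = -8, negative; keep [-4, -3]
z = -3.5 gives g = -0.375, negative; keep [-3.5, -3]
z = -3.25 gives g = 2.1719, positive; keep [-3.5, -3.25]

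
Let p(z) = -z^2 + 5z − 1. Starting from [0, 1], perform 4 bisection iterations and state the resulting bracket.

[0.1875, 0.25]

z = 0.5 gives p = 1.25, positive; keep [0, 0.5]
z = 0.25 gives p = 0.1875, positive; keep [0, 0.25]
z = 0.125 gives p = -0.390625, negative; keep [0.125, 0.25]
z = 0.1875 gives p = -0.0977, negative; keep [0.1875, 0.25]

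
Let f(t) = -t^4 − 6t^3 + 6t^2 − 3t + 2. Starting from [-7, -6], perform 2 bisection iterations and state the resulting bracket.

m = -6.5, f(m) = 137.6875 (+); new bracket [-7, -6.5]
m = -6.75, f(m) = 64.964844 (+); new bracket [-7, -6.75]

[-7, -6.75]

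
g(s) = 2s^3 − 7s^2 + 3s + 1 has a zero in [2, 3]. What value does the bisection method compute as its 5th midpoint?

2.90625

m = 2.5, g(m) = -4 (−); new bracket [2.5, 3]
m = 2.75, g(m) = -2.09375 (−); new bracket [2.75, 3]
m = 2.875, g(m) = -0.707031 (−); new bracket [2.875, 3]
m = 2.9375, g(m) = 0.105 (+); new bracket [2.875, 2.9375]
m = 2.90625, g(m) = -0.3112 (−); new bracket [2.90625, 2.9375]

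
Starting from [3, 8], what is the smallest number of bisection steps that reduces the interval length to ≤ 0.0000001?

Width after n steps is 5/2^n. Need 2^n ≥ 5/0.0000001 = 50000000.
2^25 = 33554432 < 50000000 ≤ 2^26 = 67108864, so n = 26.

26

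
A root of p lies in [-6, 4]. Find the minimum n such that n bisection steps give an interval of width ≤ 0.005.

11

Width after n steps is 10/2^n. Need 2^n ≥ 10/0.005 = 2000.
2^10 = 1024 < 2000 ≤ 2^11 = 2048, so n = 11.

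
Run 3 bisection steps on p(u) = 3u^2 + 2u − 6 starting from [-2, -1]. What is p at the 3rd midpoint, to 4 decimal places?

midpoint -1.5: p = -2.25 < 0 → [-2, -1.5]
midpoint -1.75: p = -0.3125 < 0 → [-2, -1.75]
midpoint -1.875: p = 0.796875 > 0 → [-1.875, -1.75]

0.7969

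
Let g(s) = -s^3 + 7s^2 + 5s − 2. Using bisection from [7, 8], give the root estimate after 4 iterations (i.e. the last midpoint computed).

7.5625

g(7.5) = 7.375 > 0, so the root lies in [7.5, 8]
g(7.75) = -8.296875 < 0, so the root lies in [7.5, 7.75]
g(7.625) = -0.212891 < 0, so the root lies in [7.5, 7.625]
g(7.5625) = 3.6423 > 0, so the root lies in [7.5625, 7.625]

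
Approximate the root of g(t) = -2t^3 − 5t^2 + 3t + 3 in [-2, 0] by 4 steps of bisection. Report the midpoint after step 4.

-0.625

t = -1 gives g = -3, negative; keep [-1, 0]
t = -0.5 gives g = 0.5, positive; keep [-1, -0.5]
t = -0.75 gives g = -1.21875, negative; keep [-0.75, -0.5]
t = -0.625 gives g = -0.3398, negative; keep [-0.625, -0.5]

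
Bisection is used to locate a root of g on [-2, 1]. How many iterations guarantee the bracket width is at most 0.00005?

Width after n steps is 3/2^n. Need 2^n ≥ 3/0.00005 = 60000.
2^15 = 32768 < 60000 ≤ 2^16 = 65536, so n = 16.

16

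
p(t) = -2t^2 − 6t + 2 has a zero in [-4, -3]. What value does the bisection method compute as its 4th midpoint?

t = -3.5 gives p = -1.5, negative; keep [-3.5, -3]
t = -3.25 gives p = 0.375, positive; keep [-3.5, -3.25]
t = -3.375 gives p = -0.53125, negative; keep [-3.375, -3.25]
t = -3.3125 gives p = -0.0703, negative; keep [-3.3125, -3.25]

-3.3125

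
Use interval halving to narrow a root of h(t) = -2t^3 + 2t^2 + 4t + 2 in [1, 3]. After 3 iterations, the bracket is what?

midpoint 2: h = 2 > 0 → [2, 3]
midpoint 2.5: h = -6.75 < 0 → [2, 2.5]
midpoint 2.25: h = -1.65625 < 0 → [2, 2.25]

[2, 2.25]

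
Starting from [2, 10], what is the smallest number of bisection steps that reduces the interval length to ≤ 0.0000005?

Width after n steps is 8/2^n. Need 2^n ≥ 8/0.0000005 = 16000000.
2^23 = 8388608 < 16000000 ≤ 2^24 = 16777216, so n = 24.

24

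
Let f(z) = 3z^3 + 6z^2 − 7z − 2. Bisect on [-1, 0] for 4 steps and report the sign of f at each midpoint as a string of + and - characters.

f(-0.5) = 2.625 > 0, so the root lies in [-0.5, 0]
f(-0.25) = 0.078125 > 0, so the root lies in [-0.25, 0]
f(-0.125) = -1.037109 < 0, so the root lies in [-0.25, -0.125]
f(-0.1875) = -0.4963 < 0, so the root lies in [-0.25, -0.1875]

++--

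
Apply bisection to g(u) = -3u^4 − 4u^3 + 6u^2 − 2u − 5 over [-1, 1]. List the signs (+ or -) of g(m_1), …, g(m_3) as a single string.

--+

u = 0 gives g = -5, negative; keep [-1, 0]
u = -0.5 gives g = -2.1875, negative; keep [-1, -0.5]
u = -0.75 gives g = 0.613281, positive; keep [-0.75, -0.5]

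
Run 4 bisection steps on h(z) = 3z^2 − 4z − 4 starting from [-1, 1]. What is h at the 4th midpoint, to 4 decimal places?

-0.3281

z = 0 gives h = -4, negative; keep [-1, 0]
z = -0.5 gives h = -1.25, negative; keep [-1, -0.5]
z = -0.75 gives h = 0.6875, positive; keep [-0.75, -0.5]
z = -0.625 gives h = -0.3281, negative; keep [-0.75, -0.625]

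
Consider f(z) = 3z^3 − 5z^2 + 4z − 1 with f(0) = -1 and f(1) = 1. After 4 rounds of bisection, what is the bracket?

[0.375, 0.4375]

f(0.5) = 0.125 > 0, so the root lies in [0, 0.5]
f(0.25) = -0.265625 < 0, so the root lies in [0.25, 0.5]
f(0.375) = -0.044922 < 0, so the root lies in [0.375, 0.5]
f(0.4375) = 0.0442 > 0, so the root lies in [0.375, 0.4375]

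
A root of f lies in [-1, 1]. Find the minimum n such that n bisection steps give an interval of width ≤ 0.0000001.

25

Width after n steps is 2/2^n. Need 2^n ≥ 2/0.0000001 = 20000000.
2^24 = 16777216 < 20000000 ≤ 2^25 = 33554432, so n = 25.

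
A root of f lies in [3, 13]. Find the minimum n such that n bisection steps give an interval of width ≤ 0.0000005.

25

Width after n steps is 10/2^n. Need 2^n ≥ 10/0.0000005 = 20000000.
2^24 = 16777216 < 20000000 ≤ 2^25 = 33554432, so n = 25.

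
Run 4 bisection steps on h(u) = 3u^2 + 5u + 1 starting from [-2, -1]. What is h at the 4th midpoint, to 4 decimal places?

0.0117

midpoint -1.5: h = 0.25 > 0 → [-1.5, -1]
midpoint -1.25: h = -0.5625 < 0 → [-1.5, -1.25]
midpoint -1.375: h = -0.203125 < 0 → [-1.5, -1.375]
midpoint -1.4375: h = 0.0117 > 0 → [-1.4375, -1.375]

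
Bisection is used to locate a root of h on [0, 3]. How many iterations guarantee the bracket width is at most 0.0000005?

Width after n steps is 3/2^n. Need 2^n ≥ 3/0.0000005 = 6000000.
2^22 = 4194304 < 6000000 ≤ 2^23 = 8388608, so n = 23.

23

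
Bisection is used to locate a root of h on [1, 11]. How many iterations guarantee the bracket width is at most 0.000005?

Width after n steps is 10/2^n. Need 2^n ≥ 10/0.000005 = 2000000.
2^20 = 1048576 < 2000000 ≤ 2^21 = 2097152, so n = 21.

21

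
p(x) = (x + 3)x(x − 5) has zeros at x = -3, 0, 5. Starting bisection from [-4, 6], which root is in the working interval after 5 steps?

x = 1 gives p = -16, negative; keep [1, 6]
x = 3.5 gives p = -34.125, negative; keep [3.5, 6]
x = 4.75 gives p = -9.203125, negative; keep [4.75, 6]
x = 5.375 gives p = 16.8809, positive; keep [4.75, 5.375]
x = 5.0625 gives p = 2.551, positive; keep [4.75, 5.0625]

5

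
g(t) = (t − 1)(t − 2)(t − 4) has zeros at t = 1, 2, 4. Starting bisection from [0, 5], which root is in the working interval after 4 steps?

midpoint 2.5: g = -1.125 < 0 → [2.5, 5]
midpoint 3.75: g = -1.203125 < 0 → [3.75, 5]
midpoint 4.375: g = 3.005859 > 0 → [3.75, 4.375]
midpoint 4.0625: g = 0.3948 > 0 → [3.75, 4.0625]

4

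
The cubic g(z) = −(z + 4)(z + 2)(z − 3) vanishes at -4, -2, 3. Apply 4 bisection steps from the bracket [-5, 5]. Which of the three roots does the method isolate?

g(0) = 24 > 0, so the root lies in [0, 5]
g(2.5) = 14.625 > 0, so the root lies in [2.5, 5]
g(3.75) = -33.421875 < 0, so the root lies in [2.5, 3.75]
g(3.125) = -4.5645 < 0, so the root lies in [2.5, 3.125]

3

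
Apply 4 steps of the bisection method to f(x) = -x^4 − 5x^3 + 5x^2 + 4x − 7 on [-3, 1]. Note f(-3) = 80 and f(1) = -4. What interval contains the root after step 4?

m = -1, f(m) = -2 (−); new bracket [-3, -1]
m = -2, f(m) = 29 (+); new bracket [-2, -1]
m = -1.5, f(m) = 10.0625 (+); new bracket [-1.5, -1]
m = -1.25, f(m) = 3.1367 (+); new bracket [-1.25, -1]

[-1.25, -1]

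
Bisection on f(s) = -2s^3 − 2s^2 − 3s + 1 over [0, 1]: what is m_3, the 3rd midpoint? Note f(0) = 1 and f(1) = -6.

midpoint 0.5: f = -1.25 < 0 → [0, 0.5]
midpoint 0.25: f = 0.09375 > 0 → [0.25, 0.5]
midpoint 0.375: f = -0.511719 < 0 → [0.25, 0.375]

0.375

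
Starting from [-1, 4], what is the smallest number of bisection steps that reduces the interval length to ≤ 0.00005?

17

Width after n steps is 5/2^n. Need 2^n ≥ 5/0.00005 = 100000.
2^16 = 65536 < 100000 ≤ 2^17 = 131072, so n = 17.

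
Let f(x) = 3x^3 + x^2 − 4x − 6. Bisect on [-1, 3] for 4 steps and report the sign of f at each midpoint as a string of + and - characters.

-++-

f(1) = -6 < 0, so the root lies in [1, 3]
f(2) = 14 > 0, so the root lies in [1, 2]
f(1.5) = 0.375 > 0, so the root lies in [1, 1.5]
f(1.25) = -3.5781 < 0, so the root lies in [1.25, 1.5]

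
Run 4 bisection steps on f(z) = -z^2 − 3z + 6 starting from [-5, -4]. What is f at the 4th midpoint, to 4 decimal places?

0.3398

z = -4.5 gives f = -0.75, negative; keep [-4.5, -4]
z = -4.25 gives f = 0.6875, positive; keep [-4.5, -4.25]
z = -4.375 gives f = -0.015625, negative; keep [-4.375, -4.25]
z = -4.3125 gives f = 0.3398, positive; keep [-4.375, -4.3125]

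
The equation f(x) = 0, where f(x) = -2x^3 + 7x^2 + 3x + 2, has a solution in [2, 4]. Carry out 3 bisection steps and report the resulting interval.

[3.75, 4]

f(3) = 20 > 0, so the root lies in [3, 4]
f(3.5) = 12.5 > 0, so the root lies in [3.5, 4]
f(3.75) = 6.21875 > 0, so the root lies in [3.75, 4]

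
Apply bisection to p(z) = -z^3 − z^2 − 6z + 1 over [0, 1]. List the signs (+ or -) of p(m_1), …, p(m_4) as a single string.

midpoint 0.5: p = -2.375 < 0 → [0, 0.5]
midpoint 0.25: p = -0.578125 < 0 → [0, 0.25]
midpoint 0.125: p = 0.232422 > 0 → [0.125, 0.25]
midpoint 0.1875: p = -0.1667 < 0 → [0.125, 0.1875]

--+-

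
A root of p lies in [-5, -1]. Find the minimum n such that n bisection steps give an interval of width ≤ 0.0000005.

23

Width after n steps is 4/2^n. Need 2^n ≥ 4/0.0000005 = 8000000.
2^22 = 4194304 < 8000000 ≤ 2^23 = 8388608, so n = 23.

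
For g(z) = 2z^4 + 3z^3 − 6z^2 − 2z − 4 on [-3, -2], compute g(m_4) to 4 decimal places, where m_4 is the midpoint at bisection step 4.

g(-2.5) = -5.25 < 0, so the root lies in [-3, -2.5]
g(-2.75) = 8.117188 > 0, so the root lies in [-2.75, -2.5]
g(-2.625) = 0.604004 > 0, so the root lies in [-2.625, -2.5]
g(-2.5625) = -2.5173 < 0, so the root lies in [-2.625, -2.5625]

-2.5173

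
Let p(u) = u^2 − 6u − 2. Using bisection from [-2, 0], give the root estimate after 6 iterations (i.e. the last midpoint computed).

-0.34375

m = -1, p(m) = 5 (+); new bracket [-1, 0]
m = -0.5, p(m) = 1.25 (+); new bracket [-0.5, 0]
m = -0.25, p(m) = -0.4375 (−); new bracket [-0.5, -0.25]
m = -0.375, p(m) = 0.3906 (+); new bracket [-0.375, -0.25]
m = -0.3125, p(m) = -0.0273 (−); new bracket [-0.375, -0.3125]
m = -0.34375, p(m) = 0.1807 (+); new bracket [-0.34375, -0.3125]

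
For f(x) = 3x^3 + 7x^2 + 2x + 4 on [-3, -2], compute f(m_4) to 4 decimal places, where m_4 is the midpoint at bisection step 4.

x = -2.5 gives f = -4.125, negative; keep [-2.5, -2]
x = -2.25 gives f = 0.765625, positive; keep [-2.5, -2.25]
x = -2.375 gives f = -1.455078, negative; keep [-2.375, -2.25]
x = -2.3125 gives f = -0.2908, negative; keep [-2.3125, -2.25]

-0.2908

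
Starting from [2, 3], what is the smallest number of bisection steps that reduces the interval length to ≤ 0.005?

Width after n steps is 1/2^n. Need 2^n ≥ 1/0.005 = 200.
2^7 = 128 < 200 ≤ 2^8 = 256, so n = 8.

8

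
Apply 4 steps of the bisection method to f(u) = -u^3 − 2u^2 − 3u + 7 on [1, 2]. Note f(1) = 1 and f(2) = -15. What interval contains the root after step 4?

[1.0625, 1.125]

midpoint 1.5: f = -5.375 < 0 → [1, 1.5]
midpoint 1.25: f = -1.828125 < 0 → [1, 1.25]
midpoint 1.125: f = -0.330078 < 0 → [1, 1.125]
midpoint 1.0625: f = 0.3552 > 0 → [1.0625, 1.125]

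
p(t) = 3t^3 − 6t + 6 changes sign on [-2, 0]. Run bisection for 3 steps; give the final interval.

midpoint -1: p = 9 > 0 → [-2, -1]
midpoint -1.5: p = 4.875 > 0 → [-2, -1.5]
midpoint -1.75: p = 0.421875 > 0 → [-2, -1.75]

[-2, -1.75]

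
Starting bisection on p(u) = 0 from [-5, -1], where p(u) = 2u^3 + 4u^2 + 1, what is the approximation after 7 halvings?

p(-3) = -17 < 0, so the root lies in [-3, -1]
p(-2) = 1 > 0, so the root lies in [-3, -2]
p(-2.5) = -5.25 < 0, so the root lies in [-2.5, -2]
p(-2.25) = -1.5312 < 0, so the root lies in [-2.25, -2]
p(-2.125) = -0.1289 < 0, so the root lies in [-2.125, -2]
p(-2.0625) = 0.4683 > 0, so the root lies in [-2.125, -2.0625]
p(-2.09375) = 0.178 > 0, so the root lies in [-2.125, -2.09375]

-2.09375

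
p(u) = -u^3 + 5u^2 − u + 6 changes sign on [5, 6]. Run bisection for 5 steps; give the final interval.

[5.03125, 5.0625]

midpoint 5.5: p = -14.625 < 0 → [5, 5.5]
midpoint 5.25: p = -6.140625 < 0 → [5, 5.25]
midpoint 5.125: p = -2.408203 < 0 → [5, 5.125]
midpoint 5.0625: p = -0.6643 < 0 → [5, 5.0625]
midpoint 5.03125: p = 0.1777 > 0 → [5.03125, 5.0625]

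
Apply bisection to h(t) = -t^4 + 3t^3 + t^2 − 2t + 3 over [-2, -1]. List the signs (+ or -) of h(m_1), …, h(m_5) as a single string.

--+-+

h(-1.5) = -6.9375 < 0, so the root lies in [-1.5, -1]
h(-1.25) = -1.238281 < 0, so the root lies in [-1.25, -1]
h(-1.125) = 0.642334 > 0, so the root lies in [-1.25, -1.125]
h(-1.1875) = -0.2271 < 0, so the root lies in [-1.1875, -1.125]
h(-1.15625) = 0.2247 > 0, so the root lies in [-1.1875, -1.15625]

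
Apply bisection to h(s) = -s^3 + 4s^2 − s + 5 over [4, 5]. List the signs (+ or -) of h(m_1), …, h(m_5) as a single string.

----+

midpoint 4.5: h = -9.625 < 0 → [4, 4.5]
midpoint 4.25: h = -3.765625 < 0 → [4, 4.25]
midpoint 4.125: h = -1.251953 < 0 → [4, 4.125]
midpoint 4.0625: h = -0.094 < 0 → [4, 4.0625]
midpoint 4.03125: h = 0.4609 > 0 → [4.03125, 4.0625]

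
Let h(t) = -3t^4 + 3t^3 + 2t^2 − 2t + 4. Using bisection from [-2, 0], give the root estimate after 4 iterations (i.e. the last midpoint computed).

h(-1) = 2 > 0, so the root lies in [-2, -1]
h(-1.5) = -13.8125 < 0, so the root lies in [-1.5, -1]
h(-1.25) = -3.558594 < 0, so the root lies in [-1.25, -1]
h(-1.125) = -0.2957 < 0, so the root lies in [-1.125, -1]

-1.125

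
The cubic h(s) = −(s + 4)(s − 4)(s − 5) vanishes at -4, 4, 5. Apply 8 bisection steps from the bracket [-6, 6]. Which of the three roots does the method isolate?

m = 0, h(m) = -80 (−); new bracket [-6, 0]
m = -3, h(m) = -56 (−); new bracket [-6, -3]
m = -4.5, h(m) = 40.375 (+); new bracket [-4.5, -3]
m = -3.75, h(m) = -16.9531 (−); new bracket [-4.5, -3.75]
m = -4.125, h(m) = 9.2676 (+); new bracket [-4.125, -3.75]
m = -3.9375, h(m) = -4.4338 (−); new bracket [-4.125, -3.9375]
m = -4.03125, h(m) = 2.2666 (+); new bracket [-4.03125, -3.9375]
m = -3.984375, h(m) = -1.1209 (−); new bracket [-4.03125, -3.984375]

-4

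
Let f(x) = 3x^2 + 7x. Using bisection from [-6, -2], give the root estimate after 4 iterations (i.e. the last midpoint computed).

midpoint -4: f = 20 > 0 → [-4, -2]
midpoint -3: f = 6 > 0 → [-3, -2]
midpoint -2.5: f = 1.25 > 0 → [-2.5, -2]
midpoint -2.25: f = -0.5625 < 0 → [-2.5, -2.25]

-2.25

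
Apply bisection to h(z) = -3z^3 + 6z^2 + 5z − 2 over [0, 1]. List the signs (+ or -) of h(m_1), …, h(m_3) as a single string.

+-+

m = 0.5, h(m) = 1.625 (+); new bracket [0, 0.5]
m = 0.25, h(m) = -0.421875 (−); new bracket [0.25, 0.5]
m = 0.375, h(m) = 0.560547 (+); new bracket [0.25, 0.375]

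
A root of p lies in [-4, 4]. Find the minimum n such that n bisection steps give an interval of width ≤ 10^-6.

Width after n steps is 8/2^n. Need 2^n ≥ 8/10^-6 = 8000000.
2^22 = 4194304 < 8000000 ≤ 2^23 = 8388608, so n = 23.

23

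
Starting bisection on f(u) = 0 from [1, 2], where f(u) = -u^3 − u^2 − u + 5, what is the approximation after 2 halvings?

m = 1.5, f(m) = -2.125 (−); new bracket [1, 1.5]
m = 1.25, f(m) = 0.234375 (+); new bracket [1.25, 1.5]

1.25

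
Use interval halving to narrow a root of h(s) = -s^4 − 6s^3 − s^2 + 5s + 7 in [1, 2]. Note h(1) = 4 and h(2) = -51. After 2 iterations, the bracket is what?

h(1.5) = -13.0625 < 0, so the root lies in [1, 1.5]
h(1.25) = -2.472656 < 0, so the root lies in [1, 1.25]

[1, 1.25]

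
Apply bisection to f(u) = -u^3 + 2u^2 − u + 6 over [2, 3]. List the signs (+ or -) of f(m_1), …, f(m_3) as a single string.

m = 2.5, f(m) = 0.375 (+); new bracket [2.5, 3]
m = 2.75, f(m) = -2.421875 (−); new bracket [2.5, 2.75]
m = 2.625, f(m) = -0.931641 (−); new bracket [2.5, 2.625]

+--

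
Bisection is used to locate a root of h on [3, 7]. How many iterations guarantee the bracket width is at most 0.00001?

19

Width after n steps is 4/2^n. Need 2^n ≥ 4/0.00001 = 400000.
2^18 = 262144 < 400000 ≤ 2^19 = 524288, so n = 19.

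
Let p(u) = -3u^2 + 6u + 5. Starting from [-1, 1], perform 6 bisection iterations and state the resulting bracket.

[-0.65625, -0.625]

m = 0, p(m) = 5 (+); new bracket [-1, 0]
m = -0.5, p(m) = 1.25 (+); new bracket [-1, -0.5]
m = -0.75, p(m) = -1.1875 (−); new bracket [-0.75, -0.5]
m = -0.625, p(m) = 0.0781 (+); new bracket [-0.75, -0.625]
m = -0.6875, p(m) = -0.543 (−); new bracket [-0.6875, -0.625]
m = -0.65625, p(m) = -0.2295 (−); new bracket [-0.65625, -0.625]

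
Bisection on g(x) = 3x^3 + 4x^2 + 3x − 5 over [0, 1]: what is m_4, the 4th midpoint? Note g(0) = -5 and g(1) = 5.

x = 0.5 gives g = -2.125, negative; keep [0.5, 1]
x = 0.75 gives g = 0.765625, positive; keep [0.5, 0.75]
x = 0.625 gives g = -0.830078, negative; keep [0.625, 0.75]
x = 0.6875 gives g = -0.072, negative; keep [0.6875, 0.75]

0.6875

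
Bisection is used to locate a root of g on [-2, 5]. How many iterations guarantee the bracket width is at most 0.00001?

20

Width after n steps is 7/2^n. Need 2^n ≥ 7/0.00001 = 700000.
2^19 = 524288 < 700000 ≤ 2^20 = 1048576, so n = 20.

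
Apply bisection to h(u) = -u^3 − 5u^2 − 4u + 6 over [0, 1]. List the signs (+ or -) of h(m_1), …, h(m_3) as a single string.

+-+

u = 0.5 gives h = 2.625, positive; keep [0.5, 1]
u = 0.75 gives h = -0.234375, negative; keep [0.5, 0.75]
u = 0.625 gives h = 1.302734, positive; keep [0.625, 0.75]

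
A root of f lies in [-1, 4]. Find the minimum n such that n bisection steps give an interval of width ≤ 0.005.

10

Width after n steps is 5/2^n. Need 2^n ≥ 5/0.005 = 1000.
2^9 = 512 < 1000 ≤ 2^10 = 1024, so n = 10.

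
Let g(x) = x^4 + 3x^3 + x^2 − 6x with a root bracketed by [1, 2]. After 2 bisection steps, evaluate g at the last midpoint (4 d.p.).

midpoint 1.5: g = 8.4375 > 0 → [1, 1.5]
midpoint 1.25: g = 2.363281 > 0 → [1, 1.25]

2.3633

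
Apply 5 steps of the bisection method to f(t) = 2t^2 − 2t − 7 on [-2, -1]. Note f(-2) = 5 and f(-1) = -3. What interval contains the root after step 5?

[-1.4375, -1.40625]

f(-1.5) = 0.5 > 0, so the root lies in [-1.5, -1]
f(-1.25) = -1.375 < 0, so the root lies in [-1.5, -1.25]
f(-1.375) = -0.46875 < 0, so the root lies in [-1.5, -1.375]
f(-1.4375) = 0.0078 > 0, so the root lies in [-1.4375, -1.375]
f(-1.40625) = -0.2324 < 0, so the root lies in [-1.4375, -1.40625]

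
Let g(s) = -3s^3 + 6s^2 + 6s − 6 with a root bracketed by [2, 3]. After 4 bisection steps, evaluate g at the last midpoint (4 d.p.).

0.8269

m = 2.5, g(m) = -0.375 (−); new bracket [2, 2.5]
m = 2.25, g(m) = 3.703125 (+); new bracket [2.25, 2.5]
m = 2.375, g(m) = 1.904297 (+); new bracket [2.375, 2.5]
m = 2.4375, g(m) = 0.8269 (+); new bracket [2.4375, 2.5]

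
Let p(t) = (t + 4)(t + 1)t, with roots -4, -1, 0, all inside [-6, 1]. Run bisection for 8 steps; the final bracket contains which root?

-4

p(-2.5) = 5.625 > 0, so the root lies in [-6, -2.5]
p(-4.25) = -3.453125 < 0, so the root lies in [-4.25, -2.5]
p(-3.375) = 5.009766 > 0, so the root lies in [-4.25, -3.375]
p(-3.8125) = 2.0105 > 0, so the root lies in [-4.25, -3.8125]
p(-4.03125) = -0.3819 < 0, so the root lies in [-4.03125, -3.8125]
p(-3.921875) = 0.8953 > 0, so the root lies in [-4.03125, -3.921875]
p(-3.9765625) = 0.2774 > 0, so the root lies in [-4.03125, -3.9765625]
p(-4.00390625) = -0.047 < 0, so the root lies in [-4.00390625, -3.9765625]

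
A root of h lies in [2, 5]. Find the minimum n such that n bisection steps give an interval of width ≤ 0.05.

6

Width after n steps is 3/2^n. Need 2^n ≥ 3/0.05 = 60.
2^5 = 32 < 60 ≤ 2^6 = 64, so n = 6.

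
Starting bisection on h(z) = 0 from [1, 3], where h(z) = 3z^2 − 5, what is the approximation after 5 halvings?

h(2) = 7 > 0, so the root lies in [1, 2]
h(1.5) = 1.75 > 0, so the root lies in [1, 1.5]
h(1.25) = -0.3125 < 0, so the root lies in [1.25, 1.5]
h(1.375) = 0.6719 > 0, so the root lies in [1.25, 1.375]
h(1.3125) = 0.168 > 0, so the root lies in [1.25, 1.3125]

1.3125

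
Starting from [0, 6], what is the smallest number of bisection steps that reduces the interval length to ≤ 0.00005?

17

Width after n steps is 6/2^n. Need 2^n ≥ 6/0.00005 = 120000.
2^16 = 65536 < 120000 ≤ 2^17 = 131072, so n = 17.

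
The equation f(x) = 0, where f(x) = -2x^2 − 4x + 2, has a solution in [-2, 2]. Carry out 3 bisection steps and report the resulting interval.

[0, 0.5]

midpoint 0: f = 2 > 0 → [0, 2]
midpoint 1: f = -4 < 0 → [0, 1]
midpoint 0.5: f = -0.5 < 0 → [0, 0.5]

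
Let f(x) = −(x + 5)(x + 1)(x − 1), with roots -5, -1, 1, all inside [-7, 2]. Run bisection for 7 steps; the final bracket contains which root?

-5

f(-2.5) = -13.125 < 0, so the root lies in [-7, -2.5]
f(-4.75) = -5.390625 < 0, so the root lies in [-7, -4.75]
f(-5.875) = 29.326172 > 0, so the root lies in [-5.875, -4.75]
f(-5.3125) = 8.5071 > 0, so the root lies in [-5.3125, -4.75]
f(-5.03125) = 0.7598 > 0, so the root lies in [-5.03125, -4.75]
f(-4.890625) = -2.5067 < 0, so the root lies in [-5.03125, -4.890625]
f(-4.9609375) = -0.9223 < 0, so the root lies in [-5.03125, -4.9609375]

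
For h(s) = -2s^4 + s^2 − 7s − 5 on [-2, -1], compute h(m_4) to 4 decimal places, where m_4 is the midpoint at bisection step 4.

-0.0249

h(-1.5) = -2.375 < 0, so the root lies in [-1.5, -1]
h(-1.25) = 0.429688 > 0, so the root lies in [-1.5, -1.25]
h(-1.375) = -0.633301 < 0, so the root lies in [-1.375, -1.25]
h(-1.3125) = -0.0249 < 0, so the root lies in [-1.3125, -1.25]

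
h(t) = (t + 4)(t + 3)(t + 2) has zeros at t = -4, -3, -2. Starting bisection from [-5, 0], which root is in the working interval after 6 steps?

midpoint -2.5: h = -0.375 < 0 → [-2.5, 0]
midpoint -1.25: h = 3.609375 > 0 → [-2.5, -1.25]
midpoint -1.875: h = 0.298828 > 0 → [-2.5, -1.875]
midpoint -2.1875: h = -0.2761 < 0 → [-2.1875, -1.875]
midpoint -2.03125: h = -0.0596 < 0 → [-2.03125, -1.875]
midpoint -1.953125: h = 0.1004 > 0 → [-2.03125, -1.953125]

-2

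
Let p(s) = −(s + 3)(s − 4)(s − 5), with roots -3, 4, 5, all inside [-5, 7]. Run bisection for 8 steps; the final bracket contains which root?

m = 1, p(m) = -48 (−); new bracket [-5, 1]
m = -2, p(m) = -42 (−); new bracket [-5, -2]
m = -3.5, p(m) = 31.875 (+); new bracket [-3.5, -2]
m = -2.75, p(m) = -13.0781 (−); new bracket [-3.5, -2.75]
m = -3.125, p(m) = 7.2363 (+); new bracket [-3.125, -2.75]
m = -2.9375, p(m) = -3.4417 (−); new bracket [-3.125, -2.9375]
m = -3.03125, p(m) = 1.7647 (+); new bracket [-3.03125, -2.9375]
m = -2.984375, p(m) = -0.8713 (−); new bracket [-3.03125, -2.984375]

-3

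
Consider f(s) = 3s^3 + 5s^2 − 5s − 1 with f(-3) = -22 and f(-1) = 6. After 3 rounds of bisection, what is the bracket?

[-2.5, -2.25]

f(-2) = 5 > 0, so the root lies in [-3, -2]
f(-2.5) = -4.125 < 0, so the root lies in [-2.5, -2]
f(-2.25) = 1.390625 > 0, so the root lies in [-2.5, -2.25]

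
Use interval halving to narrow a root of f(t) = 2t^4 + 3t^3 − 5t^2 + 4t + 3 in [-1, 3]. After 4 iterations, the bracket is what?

t = 1 gives f = 7, positive; keep [-1, 1]
t = 0 gives f = 3, positive; keep [-1, 0]
t = -0.5 gives f = -0.5, negative; keep [-0.5, 0]
t = -0.25 gives f = 1.6484, positive; keep [-0.5, -0.25]

[-0.5, -0.25]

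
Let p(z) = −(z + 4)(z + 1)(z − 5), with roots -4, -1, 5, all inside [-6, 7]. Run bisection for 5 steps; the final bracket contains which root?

m = 0.5, p(m) = 30.375 (+); new bracket [0.5, 7]
m = 3.75, p(m) = 46.015625 (+); new bracket [3.75, 7]
m = 5.375, p(m) = -22.412109 (−); new bracket [3.75, 5.375]
m = 4.5625, p(m) = 20.8376 (+); new bracket [4.5625, 5.375]
m = 4.96875, p(m) = 1.6729 (+); new bracket [4.96875, 5.375]

5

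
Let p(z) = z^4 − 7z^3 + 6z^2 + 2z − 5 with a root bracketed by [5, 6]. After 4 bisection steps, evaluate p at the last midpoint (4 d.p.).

midpoint 5.5: p = -62.0625 < 0 → [5.5, 6]
midpoint 5.75: p = -32.761719 < 0 → [5.75, 6]
midpoint 5.875: p = -14.282959 < 0 → [5.875, 6]
midpoint 5.9375: p = -4.0041 < 0 → [5.9375, 6]

-4.0041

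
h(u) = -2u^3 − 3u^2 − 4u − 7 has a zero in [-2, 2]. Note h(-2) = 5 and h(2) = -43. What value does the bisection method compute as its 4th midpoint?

m = 0, h(m) = -7 (−); new bracket [-2, 0]
m = -1, h(m) = -4 (−); new bracket [-2, -1]
m = -1.5, h(m) = -1 (−); new bracket [-2, -1.5]
m = -1.75, h(m) = 1.5312 (+); new bracket [-1.75, -1.5]

-1.75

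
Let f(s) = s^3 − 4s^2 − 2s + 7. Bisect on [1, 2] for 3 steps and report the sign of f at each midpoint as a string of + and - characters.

midpoint 1.5: f = -1.625 < 0 → [1, 1.5]
midpoint 1.25: f = 0.203125 > 0 → [1.25, 1.5]
midpoint 1.375: f = -0.712891 < 0 → [1.25, 1.375]

-+-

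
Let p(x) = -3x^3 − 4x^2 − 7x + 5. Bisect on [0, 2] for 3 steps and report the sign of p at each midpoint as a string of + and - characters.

-+-

midpoint 1: p = -9 < 0 → [0, 1]
midpoint 0.5: p = 0.125 > 0 → [0.5, 1]
midpoint 0.75: p = -3.765625 < 0 → [0.5, 0.75]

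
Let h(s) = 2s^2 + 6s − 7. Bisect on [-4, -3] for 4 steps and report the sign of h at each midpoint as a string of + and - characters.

midpoint -3.5: h = -3.5 < 0 → [-4, -3.5]
midpoint -3.75: h = -1.375 < 0 → [-4, -3.75]
midpoint -3.875: h = -0.21875 < 0 → [-4, -3.875]
midpoint -3.9375: h = 0.3828 > 0 → [-3.9375, -3.875]

---+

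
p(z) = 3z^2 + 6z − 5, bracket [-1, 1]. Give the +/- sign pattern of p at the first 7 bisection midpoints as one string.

midpoint 0: p = -5 < 0 → [0, 1]
midpoint 0.5: p = -1.25 < 0 → [0.5, 1]
midpoint 0.75: p = 1.1875 > 0 → [0.5, 0.75]
midpoint 0.625: p = -0.0781 < 0 → [0.625, 0.75]
midpoint 0.6875: p = 0.543 > 0 → [0.625, 0.6875]
midpoint 0.65625: p = 0.2295 > 0 → [0.625, 0.65625]
midpoint 0.640625: p = 0.075 > 0 → [0.625, 0.640625]

--+-+++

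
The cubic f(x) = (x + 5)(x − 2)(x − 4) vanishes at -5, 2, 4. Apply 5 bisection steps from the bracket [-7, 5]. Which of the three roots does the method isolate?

midpoint -1: f = 60 > 0 → [-7, -1]
midpoint -4: f = 48 > 0 → [-7, -4]
midpoint -5.5: f = -35.625 < 0 → [-5.5, -4]
midpoint -4.75: f = 14.7656 > 0 → [-5.5, -4.75]
midpoint -5.125: f = -8.127 < 0 → [-5.125, -4.75]

-5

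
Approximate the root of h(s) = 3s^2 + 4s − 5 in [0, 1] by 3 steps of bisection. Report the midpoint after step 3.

0.875

midpoint 0.5: h = -2.25 < 0 → [0.5, 1]
midpoint 0.75: h = -0.3125 < 0 → [0.75, 1]
midpoint 0.875: h = 0.796875 > 0 → [0.75, 0.875]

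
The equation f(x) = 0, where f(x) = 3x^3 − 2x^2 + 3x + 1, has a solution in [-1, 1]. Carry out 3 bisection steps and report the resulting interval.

m = 0, f(m) = 1 (+); new bracket [-1, 0]
m = -0.5, f(m) = -1.375 (−); new bracket [-0.5, 0]
m = -0.25, f(m) = 0.078125 (+); new bracket [-0.5, -0.25]

[-0.5, -0.25]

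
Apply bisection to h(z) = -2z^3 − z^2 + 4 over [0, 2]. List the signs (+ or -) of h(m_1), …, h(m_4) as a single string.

h(1) = 1 > 0, so the root lies in [1, 2]
h(1.5) = -5 < 0, so the root lies in [1, 1.5]
h(1.25) = -1.46875 < 0, so the root lies in [1, 1.25]
h(1.125) = -0.1133 < 0, so the root lies in [1, 1.125]

+---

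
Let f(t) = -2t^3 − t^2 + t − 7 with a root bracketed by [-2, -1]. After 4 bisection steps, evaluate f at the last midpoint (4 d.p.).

t = -1.5 gives f = -4, negative; keep [-2, -1.5]
t = -1.75 gives f = -1.09375, negative; keep [-2, -1.75]
t = -1.875 gives f = 0.792969, positive; keep [-1.875, -1.75]
t = -1.8125 gives f = -0.189, negative; keep [-1.875, -1.8125]

-0.1890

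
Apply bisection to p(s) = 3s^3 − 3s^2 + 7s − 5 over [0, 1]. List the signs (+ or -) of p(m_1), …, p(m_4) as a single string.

s = 0.5 gives p = -1.875, negative; keep [0.5, 1]
s = 0.75 gives p = -0.171875, negative; keep [0.75, 1]
s = 0.875 gives p = 0.837891, positive; keep [0.75, 0.875]
s = 0.8125 gives p = 0.3162, positive; keep [0.75, 0.8125]

--++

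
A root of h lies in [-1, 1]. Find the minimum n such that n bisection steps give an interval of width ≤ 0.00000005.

Width after n steps is 2/2^n. Need 2^n ≥ 2/0.00000005 = 40000000.
2^25 = 33554432 < 40000000 ≤ 2^26 = 67108864, so n = 26.

26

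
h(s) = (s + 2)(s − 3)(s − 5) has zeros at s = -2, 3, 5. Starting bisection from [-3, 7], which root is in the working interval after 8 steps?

s = 2 gives h = 12, positive; keep [-3, 2]
s = -0.5 gives h = 28.875, positive; keep [-3, -0.5]
s = -1.75 gives h = 8.015625, positive; keep [-3, -1.75]
s = -2.375 gives h = -14.8652, negative; keep [-2.375, -1.75]
s = -2.0625 gives h = -2.2346, negative; keep [-2.0625, -1.75]
s = -1.90625 gives h = 3.1766, positive; keep [-2.0625, -1.90625]
s = -1.984375 gives h = 0.5439, positive; keep [-2.0625, -1.984375]
s = -2.0234375 gives h = -0.8269, negative; keep [-2.0234375, -1.984375]

-2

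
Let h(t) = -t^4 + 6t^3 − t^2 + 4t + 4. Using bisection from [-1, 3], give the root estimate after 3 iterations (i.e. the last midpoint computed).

-0.5

h(1) = 12 > 0, so the root lies in [-1, 1]
h(0) = 4 > 0, so the root lies in [-1, 0]
h(-0.5) = 0.9375 > 0, so the root lies in [-1, -0.5]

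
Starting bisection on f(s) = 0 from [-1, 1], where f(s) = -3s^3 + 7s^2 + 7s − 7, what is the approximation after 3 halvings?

m = 0, f(m) = -7 (−); new bracket [0, 1]
m = 0.5, f(m) = -2.125 (−); new bracket [0.5, 1]
m = 0.75, f(m) = 0.921875 (+); new bracket [0.5, 0.75]

0.75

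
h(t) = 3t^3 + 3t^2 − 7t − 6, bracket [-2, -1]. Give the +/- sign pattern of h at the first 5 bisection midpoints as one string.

+-+-+

m = -1.5, h(m) = 1.125 (+); new bracket [-2, -1.5]
m = -1.75, h(m) = -0.640625 (−); new bracket [-1.75, -1.5]
m = -1.625, h(m) = 0.423828 (+); new bracket [-1.75, -1.625]
m = -1.6875, h(m) = -0.0608 (−); new bracket [-1.6875, -1.625]
m = -1.65625, h(m) = 0.1931 (+); new bracket [-1.6875, -1.65625]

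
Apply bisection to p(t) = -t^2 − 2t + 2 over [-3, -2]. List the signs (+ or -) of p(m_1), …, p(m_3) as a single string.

+-+

m = -2.5, p(m) = 0.75 (+); new bracket [-3, -2.5]
m = -2.75, p(m) = -0.0625 (−); new bracket [-2.75, -2.5]
m = -2.625, p(m) = 0.359375 (+); new bracket [-2.75, -2.625]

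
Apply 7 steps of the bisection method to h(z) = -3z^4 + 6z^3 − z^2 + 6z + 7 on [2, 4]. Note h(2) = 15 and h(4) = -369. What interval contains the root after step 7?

z = 3 gives h = -65, negative; keep [2, 3]
z = 2.5 gives h = -7.6875, negative; keep [2, 2.5]
z = 2.25 gives h = 6.894531, positive; keep [2.25, 2.5]
z = 2.375 gives h = 0.5383, positive; keep [2.375, 2.5]
z = 2.4375 gives h = -3.3243, negative; keep [2.375, 2.4375]
z = 2.40625 gives h = -1.3325, negative; keep [2.375, 2.40625]
z = 2.390625 gives h = -0.3822, negative; keep [2.375, 2.390625]

[2.375, 2.390625]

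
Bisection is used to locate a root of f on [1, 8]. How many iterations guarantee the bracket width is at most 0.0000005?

24

Width after n steps is 7/2^n. Need 2^n ≥ 7/0.0000005 = 14000000.
2^23 = 8388608 < 14000000 ≤ 2^24 = 16777216, so n = 24.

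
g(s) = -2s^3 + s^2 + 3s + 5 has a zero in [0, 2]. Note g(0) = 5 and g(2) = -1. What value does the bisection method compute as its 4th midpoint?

1.875

midpoint 1: g = 7 > 0 → [1, 2]
midpoint 1.5: g = 5 > 0 → [1.5, 2]
midpoint 1.75: g = 2.59375 > 0 → [1.75, 2]
midpoint 1.875: g = 0.957 > 0 → [1.875, 2]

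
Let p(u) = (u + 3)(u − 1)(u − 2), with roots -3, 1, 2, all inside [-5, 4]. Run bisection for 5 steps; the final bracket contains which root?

-3

u = -0.5 gives p = 9.375, positive; keep [-5, -0.5]
u = -2.75 gives p = 4.453125, positive; keep [-5, -2.75]
u = -3.875 gives p = -25.060547, negative; keep [-3.875, -2.75]
u = -3.3125 gives p = -7.1594, negative; keep [-3.3125, -2.75]
u = -3.03125 gives p = -0.6338, negative; keep [-3.03125, -2.75]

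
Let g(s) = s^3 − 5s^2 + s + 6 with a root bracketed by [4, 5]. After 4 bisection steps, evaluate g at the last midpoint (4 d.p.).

m = 4.5, g(m) = 0.375 (+); new bracket [4, 4.5]
m = 4.25, g(m) = -3.296875 (−); new bracket [4.25, 4.5]
m = 4.375, g(m) = -1.587891 (−); new bracket [4.375, 4.5]
m = 4.4375, g(m) = -0.6389 (−); new bracket [4.4375, 4.5]

-0.6389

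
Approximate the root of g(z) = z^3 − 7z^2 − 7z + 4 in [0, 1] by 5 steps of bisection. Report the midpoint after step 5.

0.40625

m = 0.5, g(m) = -1.125 (−); new bracket [0, 0.5]
m = 0.25, g(m) = 1.828125 (+); new bracket [0.25, 0.5]
m = 0.375, g(m) = 0.443359 (+); new bracket [0.375, 0.5]
m = 0.4375, g(m) = -0.3186 (−); new bracket [0.375, 0.4375]
m = 0.40625, g(m) = 0.068 (+); new bracket [0.40625, 0.4375]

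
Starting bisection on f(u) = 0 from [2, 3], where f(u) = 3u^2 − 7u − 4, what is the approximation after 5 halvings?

2.78125

f(2.5) = -2.75 < 0, so the root lies in [2.5, 3]
f(2.75) = -0.5625 < 0, so the root lies in [2.75, 3]
f(2.875) = 0.671875 > 0, so the root lies in [2.75, 2.875]
f(2.8125) = 0.043 > 0, so the root lies in [2.75, 2.8125]
f(2.78125) = -0.2627 < 0, so the root lies in [2.78125, 2.8125]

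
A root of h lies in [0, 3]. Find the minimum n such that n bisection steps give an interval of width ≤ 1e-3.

Width after n steps is 3/2^n. Need 2^n ≥ 3/1e-3 = 3000.
2^11 = 2048 < 3000 ≤ 2^12 = 4096, so n = 12.

12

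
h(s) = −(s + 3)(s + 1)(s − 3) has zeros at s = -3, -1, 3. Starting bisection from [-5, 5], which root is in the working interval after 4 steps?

3

h(0) = 9 > 0, so the root lies in [0, 5]
h(2.5) = 9.625 > 0, so the root lies in [2.5, 5]
h(3.75) = -24.046875 < 0, so the root lies in [2.5, 3.75]
h(3.125) = -3.1582 < 0, so the root lies in [2.5, 3.125]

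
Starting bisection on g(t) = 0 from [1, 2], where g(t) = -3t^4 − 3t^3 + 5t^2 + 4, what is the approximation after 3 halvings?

midpoint 1.5: g = -10.0625 < 0 → [1, 1.5]
midpoint 1.25: g = -1.371094 < 0 → [1, 1.25]
midpoint 1.125: g = 1.251221 > 0 → [1.125, 1.25]

1.125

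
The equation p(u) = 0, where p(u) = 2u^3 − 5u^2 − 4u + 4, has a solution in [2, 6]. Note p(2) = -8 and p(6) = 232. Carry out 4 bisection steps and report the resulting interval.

[2.75, 3]

u = 4 gives p = 36, positive; keep [2, 4]
u = 3 gives p = 1, positive; keep [2, 3]
u = 2.5 gives p = -6, negative; keep [2.5, 3]
u = 2.75 gives p = -3.2188, negative; keep [2.75, 3]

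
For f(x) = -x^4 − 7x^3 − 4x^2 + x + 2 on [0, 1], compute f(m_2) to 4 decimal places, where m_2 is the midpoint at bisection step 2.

x = 0.5 gives f = 0.5625, positive; keep [0.5, 1]
x = 0.75 gives f = -2.769531, negative; keep [0.5, 0.75]

-2.7695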